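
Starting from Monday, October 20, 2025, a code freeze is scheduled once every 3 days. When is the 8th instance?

The 8th occurrence is 7 intervals after the first: 7 × 3 = 21 days after October 20, 2025.
October has 31 days — 11 days to the end of October leaves 10.
10 days into November → November 10, 2025.

November 10, 2025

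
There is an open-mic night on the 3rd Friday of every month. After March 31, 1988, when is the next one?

March 1988 starts on a Tuesday; its first Friday is the 4th, so the 3rd Friday is the 18th — March 18, 1988.
That is not after March 31, 1988, so look at April 1988.
April 1988 starts on a Friday; its first Friday is the 1st, so the 3rd Friday is the 15th — April 15, 1988.

April 15, 1988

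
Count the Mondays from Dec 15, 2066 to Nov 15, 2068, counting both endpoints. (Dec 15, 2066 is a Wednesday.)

Dec 15, 2066 is a Wednesday; the first Monday on or after it is Dec 20, 2066 (5 days later).
From Dec 20, 2066 to Nov 15, 2068: 11 + 365 + 320 = 696 days (rest of 2066, 2067, to Nov 15, 2068 in 2068).
696 ÷ 7 = 99 full weeks with remainder 3, so 99 more Mondays after the first → 100.

100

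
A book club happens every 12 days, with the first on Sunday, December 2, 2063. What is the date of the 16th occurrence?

The 16th occurrence is 15 intervals after the first: 15 × 12 = 180 days after December 2, 2063.
December has 31 days — 29 days to the end of December leaves 151.
January has 31 days (120 left).
February has 29 days (91 left).
March has 31 days (60 left).
April has 30 days (30 left).
30 days into May → May 30, 2064.

May 30, 2064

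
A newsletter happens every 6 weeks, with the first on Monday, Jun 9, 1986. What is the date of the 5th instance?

Nov 24, 1986

The 5th occurrence is 4 intervals after the first: 4 × 42 = 168 days after Jun 9, 1986.
Jun has 30 days — 21 days to the end of Jun leaves 147.
Jul has 31 days (116 left).
Aug has 31 days (85 left).
Sep has 30 days (55 left).
Oct has 31 days (24 left).
24 days into Nov → Nov 24, 1986.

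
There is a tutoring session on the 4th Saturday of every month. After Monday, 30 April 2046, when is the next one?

April 2046 starts on a Sunday; its first Saturday is the 7th, so the 4th Saturday is the 28th — 28 April 2046.
That is not after 30 April 2046, so look at May 2046.
May 2046 starts on a Tuesday; its first Saturday is the 5th, so the 4th Saturday is the 26th — 26 May 2046.

26 May 2046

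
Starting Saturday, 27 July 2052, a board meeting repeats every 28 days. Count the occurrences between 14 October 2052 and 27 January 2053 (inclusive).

4

Occurrences land 28·i days after 27 July 2052 for i = 0, 1, 2, …
14 October 2052 is 79 days after the start; 79 ÷ 28 = 2 remainder 23; since the remainder is 23, round up to i = 3. First occurrence in the window: #4 on 19 October 2052 (3×28 = 84 days in).
27 January 2053 is 184 days after the start; 184 ÷ 28 = 6 remainder 16. Last occurrence in the window: #7 on 11 January 2053.
Occurrences #4 through #7: 4 in total.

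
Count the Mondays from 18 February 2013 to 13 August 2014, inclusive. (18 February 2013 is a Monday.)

78

18 February 2013 is a Monday; the first Monday on or after it is 18 February 2013.
From 18 February 2013 to 13 August 2014: 316 + 225 = 541 days (rest of 2013, to 13 August 2014 in 2014).
541 ÷ 7 = 77 full weeks with remainder 2, so 77 more Mondays after the first → 78.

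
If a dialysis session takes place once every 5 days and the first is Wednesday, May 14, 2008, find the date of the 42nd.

Dec 5, 2008

The 42nd occurrence is 41 intervals after the first: 41 × 5 = 205 days after May 14, 2008.
May has 31 days — 17 days to the end of May leaves 188.
Jun has 30 days (158 left).
Jul has 31 days (127 left).
Aug has 31 days (96 left).
Sep has 30 days (66 left).
Oct has 31 days (35 left).
Nov has 30 days (5 left).
5 days into Dec → Dec 5, 2008.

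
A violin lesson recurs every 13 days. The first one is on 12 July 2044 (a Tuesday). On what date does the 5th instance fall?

2 September 2044

The 5th occurrence is 4 intervals after the first: 4 × 13 = 52 days after 12 July 2044.
July has 31 days — 19 days to the end of July leaves 33.
August has 31 days (2 left).
2 days into September → 2 September 2044.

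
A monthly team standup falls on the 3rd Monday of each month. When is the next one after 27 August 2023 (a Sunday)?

18 September 2023

August 2023 starts on a Tuesday; its first Monday is the 7th, so the 3rd Monday is the 21st — 21 August 2023.
That is not after 27 August 2023, so look at September 2023.
September 2023 starts on a Friday; its first Monday is the 4th, so the 3rd Monday is the 18th — 18 September 2023.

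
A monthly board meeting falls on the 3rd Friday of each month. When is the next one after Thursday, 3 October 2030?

October 2030 starts on a Tuesday; its first Friday is the 4th, so the 3rd Friday is the 18th — 18 October 2030.
18 October 2030 is after 3 October 2030, so that is the next one.

18 October 2030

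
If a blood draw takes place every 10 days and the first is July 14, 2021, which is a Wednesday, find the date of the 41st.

August 18, 2022

The 41st occurrence is 40 intervals after the first: 40 × 10 = 400 days after July 14, 2021.
July has 31 days — 17 days to the end of July leaves 383.
August has 31 days (352 left).
September has 30 days (322 left).
October has 31 days (291 left).
November has 30 days (261 left).
December has 31 days (230 left).
January has 31 days (199 left).
February has 28 days (171 left).
March has 31 days (140 left).
April has 30 days (110 left).
May has 31 days (79 left).
June has 30 days (49 left).
July has 31 days (18 left).
18 days into August → August 18, 2022.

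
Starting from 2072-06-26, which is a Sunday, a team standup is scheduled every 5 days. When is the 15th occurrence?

2072-09-04

The 15th occurrence is 14 intervals after the first: 14 × 5 = 70 days after 2072-06-26.
June has 30 days — 4 days to the end of June leaves 66.
July has 31 days (35 left).
August has 31 days (4 left).
4 days into September → 2072-09-04.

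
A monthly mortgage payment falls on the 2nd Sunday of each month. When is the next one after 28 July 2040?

July 2040 starts on a Sunday; its first Sunday is the 1st, so the 2nd Sunday is the 8th — 8 July 2040.
That is not after 28 July 2040, so look at August 2040.
August 2040 starts on a Wednesday; its first Sunday is the 5th, so the 2nd Sunday is the 12th — 12 August 2040.

12 August 2040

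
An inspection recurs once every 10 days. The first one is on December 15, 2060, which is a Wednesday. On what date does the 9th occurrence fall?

March 5, 2061

The 9th occurrence is 8 intervals after the first: 8 × 10 = 80 days after December 15, 2060.
December has 31 days — 16 days to the end of December leaves 64.
January has 31 days (33 left).
February has 28 days (5 left).
5 days into March → March 5, 2061.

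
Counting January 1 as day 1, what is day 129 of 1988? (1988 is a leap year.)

January has 31 days (129 − 31 = 98 remain).
February has 29 days (98 − 29 = 69 remain).
March has 31 days (69 − 31 = 38 remain).
April has 30 days (38 − 30 = 8 remain).
8 into May → May 8.

8 May 1988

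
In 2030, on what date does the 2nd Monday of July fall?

July 8, 2030

The first Monday of July 2030 is July 1.
The 2nd Monday is 1 weeks later: 1 + 7 = 8.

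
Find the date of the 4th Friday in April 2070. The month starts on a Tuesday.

April 25, 2070

April 2070 begins on a Tuesday, so the first Friday is April 4 (3 days later).
The 4th Friday is 3 weeks later: 4 + 21 = 25.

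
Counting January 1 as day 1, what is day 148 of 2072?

27 May 2072

January has 31 days (148 − 31 = 117 remain).
February has 29 days (117 − 29 = 88 remain).
March has 31 days (88 − 31 = 57 remain).
April has 30 days (57 − 30 = 27 remain).
27 into May → May 27.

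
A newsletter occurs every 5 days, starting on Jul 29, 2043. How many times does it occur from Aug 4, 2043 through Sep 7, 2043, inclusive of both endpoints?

Occurrences land 5·i days after Jul 29, 2043 for i = 0, 1, 2, …
Aug 4, 2043 is 6 days after the start; 6 ÷ 5 = 1 remainder 1; since the remainder is 1, round up to i = 2. First occurrence in the window: #3 on Aug 8, 2043 (2×5 = 10 days in).
Sep 7, 2043 is 40 days after the start; 40 ÷ 5 = 8 remainder 0. Last occurrence in the window: #9 on Sep 7, 2043.
Occurrences #3 through #9: 7 in total.

7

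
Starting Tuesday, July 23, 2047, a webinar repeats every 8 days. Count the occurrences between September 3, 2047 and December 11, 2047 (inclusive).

12

Occurrences land 8·i days after July 23, 2047 for i = 0, 1, 2, …
September 3, 2047 is 42 days after the start; 42 ÷ 8 = 5 remainder 2; since the remainder is 2, round up to i = 6. First occurrence in the window: #7 on September 9, 2047 (6×8 = 48 days in).
December 11, 2047 is 141 days after the start; 141 ÷ 8 = 17 remainder 5. Last occurrence in the window: #18 on December 6, 2047.
Occurrences #7 through #18: 12 in total.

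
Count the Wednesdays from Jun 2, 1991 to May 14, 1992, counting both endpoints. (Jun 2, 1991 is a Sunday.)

Jun 2, 1991 is a Sunday; the first Wednesday on or after it is Jun 5, 1991 (3 days later).
From Jun 5, 1991 to May 14, 1992: 209 + 135 = 344 days (rest of 1991, to May 14, 1992 in 1992).
344 ÷ 7 = 49 full weeks with remainder 1, so 49 more Wednesdays after the first → 50.

50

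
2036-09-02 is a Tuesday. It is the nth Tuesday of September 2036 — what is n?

1st

Day 2 falls in week ⌈2/7⌉ of the month.
Days 1–7 hold the 1st Tuesday, 8–14 the 2nd, 15–21 the 3rd, 22–28 the 4th, 29–31 the 5th.
2 is in the range for the 1st.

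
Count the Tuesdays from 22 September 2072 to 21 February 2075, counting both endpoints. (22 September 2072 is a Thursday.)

126

22 September 2072 is a Thursday; the first Tuesday on or after it is 27 September 2072 (5 days later).
From 27 September 2072 to 21 February 2075: 95 + 365 + 365 + 52 = 877 days (rest of 2072, 2073, 2074, to 21 February 2075 in 2075).
877 ÷ 7 = 125 full weeks with remainder 2, so 125 more Tuesdays after the first → 126.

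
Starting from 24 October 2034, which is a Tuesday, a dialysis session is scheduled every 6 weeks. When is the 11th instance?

The 11th occurrence is 10 intervals after the first: 10 × 42 = 420 days after 24 October 2034.
October has 31 days — 7 days to the end of October leaves 413.
From end of October to end of 2034 is 61 days (352 left).
January has 31 days (321 left).
February has 28 days (293 left).
March has 31 days (262 left).
April has 30 days (232 left).
May has 31 days (201 left).
June has 30 days (171 left).
July has 31 days (140 left).
August has 31 days (109 left).
September has 30 days (79 left).
October has 31 days (48 left).
November has 30 days (18 left).
18 days into December → 18 December 2035.

18 December 2035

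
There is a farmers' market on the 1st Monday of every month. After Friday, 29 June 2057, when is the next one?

2 July 2057

June 2057 starts on a Friday, so its 1st Monday is 4 June 2057 (3 days in).
That is not after 29 June 2057, so look at July 2057.
July 2057 starts on a Sunday, so its 1st Monday is 2 July 2057 (1 day in).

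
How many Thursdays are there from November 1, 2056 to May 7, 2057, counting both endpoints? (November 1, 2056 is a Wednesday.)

27

November 1, 2056 is a Wednesday; the first Thursday on or after it is November 2, 2056 (1 day later).
From November 2, 2056 to May 7, 2057: 28 + 31 + 31 + 28 + 31 + 30 + 7 = 186 days (rest of November, December, January, February, March, April, May).
186 ÷ 7 = 26 full weeks with remainder 4, so 26 more Thursdays after the first → 27.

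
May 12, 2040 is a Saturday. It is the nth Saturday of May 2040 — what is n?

Day 12 falls in week ⌈12/7⌉ of the month.
Days 1–7 hold the 1st Saturday, 8–14 the 2nd, 15–21 the 3rd, 22–28 the 4th, 29–31 the 5th.
12 is in the range for the 2nd.

2nd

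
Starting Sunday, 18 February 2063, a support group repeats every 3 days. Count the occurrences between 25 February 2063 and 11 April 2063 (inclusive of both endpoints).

Occurrences land 3·i days after 18 February 2063 for i = 0, 1, 2, …
25 February 2063 is 7 days after the start; 7 ÷ 3 = 2 remainder 1; since the remainder is 1, round up to i = 3. First occurrence in the window: #4 on 27 February 2063 (3×3 = 9 days in).
11 April 2063 is 52 days after the start; 52 ÷ 3 = 17 remainder 1. Last occurrence in the window: #18 on 10 April 2063.
Occurrences #4 through #18: 15 in total.

15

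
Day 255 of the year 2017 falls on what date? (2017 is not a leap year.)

September 12, 2017

January has 31 days (255 − 31 = 224 remain).
February has 28 days (224 − 28 = 196 remain).
March has 31 days (196 − 31 = 165 remain).
April has 30 days (165 − 30 = 135 remain).
May has 31 days (135 − 31 = 104 remain).
June has 30 days (104 − 30 = 74 remain).
July has 31 days (74 − 31 = 43 remain).
August has 31 days (43 − 31 = 12 remain).
12 into September → September 12.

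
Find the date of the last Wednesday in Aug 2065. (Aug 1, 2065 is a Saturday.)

Aug 26, 2065

Aug 2065 begins on a Saturday, so the first Wednesday is Aug 5 (4 days later).
Aug 2065 has 31 days. Adding weeks: 5, 12, 19, 26 — the last one ≤ 31 is the 26th.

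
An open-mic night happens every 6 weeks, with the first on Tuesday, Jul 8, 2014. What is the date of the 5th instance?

The 5th occurrence is 4 intervals after the first: 4 × 42 = 168 days after Jul 8, 2014.
Jul has 31 days — 23 days to the end of Jul leaves 145.
Aug has 31 days (114 left).
Sep has 30 days (84 left).
Oct has 31 days (53 left).
Nov has 30 days (23 left).
23 days into Dec → Dec 23, 2014.

Dec 23, 2014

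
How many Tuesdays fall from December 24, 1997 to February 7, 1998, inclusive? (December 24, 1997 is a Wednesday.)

6

December 24, 1997 is a Wednesday; the first Tuesday on or after it is December 30, 1997 (6 days later).
From December 30, 1997 to February 7, 1998: 1 + 31 + 7 = 39 days (rest of December, January, February).
39 ÷ 7 = 5 full weeks with remainder 4, so 5 more Tuesdays after the first → 6.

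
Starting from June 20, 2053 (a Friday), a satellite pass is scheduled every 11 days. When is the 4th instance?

July 23, 2053

The 4th occurrence is 3 intervals after the first: 3 × 11 = 33 days after June 20, 2053.
June has 30 days — 10 days to the end of June leaves 23.
23 days into July → July 23, 2053.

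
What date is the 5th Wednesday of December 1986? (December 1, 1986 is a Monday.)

December 31, 1986

December 1986 begins on a Monday, so the first Wednesday is December 3 (2 days later).
The 5th Wednesday is 4 weeks later: 3 + 28 = 31.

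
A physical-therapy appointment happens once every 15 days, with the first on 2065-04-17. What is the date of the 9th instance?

2065-08-15

The 9th occurrence is 8 intervals after the first: 8 × 15 = 120 days after 2065-04-17.
April has 30 days — 13 days to the end of April leaves 107.
May has 31 days (76 left).
June has 30 days (46 left).
July has 31 days (15 left).
15 days into August → 2065-08-15.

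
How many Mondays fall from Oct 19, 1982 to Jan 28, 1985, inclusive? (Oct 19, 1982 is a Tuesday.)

119

Oct 19, 1982 is a Tuesday; the first Monday on or after it is Oct 25, 1982 (6 days later).
From Oct 25, 1982 to Jan 28, 1985: 67 + 365 + 366 + 28 = 826 days (rest of 1982, 1983, 1984, to Jan 28, 1985 in 1985).
826 ÷ 7 = 118 full weeks with remainder 0, so 118 more Mondays after the first → 119.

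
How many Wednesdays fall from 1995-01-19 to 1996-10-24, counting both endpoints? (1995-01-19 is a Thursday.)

1995-01-19 is a Thursday; the first Wednesday on or after it is 1995-01-25 (6 days later).
From 1995-01-25 to 1996-10-24: 340 + 298 = 638 days (rest of 1995, to 1996-10-24 in 1996).
638 ÷ 7 = 91 full weeks with remainder 1, so 91 more Wednesdays after the first → 92.

92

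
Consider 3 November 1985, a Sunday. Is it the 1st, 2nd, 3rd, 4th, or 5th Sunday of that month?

Day 3 falls in week ⌈3/7⌉ of the month.
Days 1–7 hold the 1st Sunday, 8–14 the 2nd, 15–21 the 3rd, 22–28 the 4th, 29–31 the 5th.
3 is in the range for the 1st.

1st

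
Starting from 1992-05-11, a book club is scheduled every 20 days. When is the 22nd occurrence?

The 22nd occurrence is 21 intervals after the first: 21 × 20 = 420 days after 1992-05-11.
May has 31 days — 20 days to the end of May leaves 400.
June has 30 days (370 left).
July has 31 days (339 left).
August has 31 days (308 left).
September has 30 days (278 left).
October has 31 days (247 left).
November has 30 days (217 left).
December has 31 days (186 left).
January has 31 days (155 left).
February has 28 days (127 left).
March has 31 days (96 left).
April has 30 days (66 left).
May has 31 days (35 left).
June has 30 days (5 left).
5 days into July → 1993-07-05.

1993-07-05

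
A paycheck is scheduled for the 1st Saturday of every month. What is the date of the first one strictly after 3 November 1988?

November 1988 starts on a Tuesday, so its 1st Saturday is 5 November 1988 (4 days in).
5 November 1988 is after 3 November 1988, so that is the next one.

5 November 1988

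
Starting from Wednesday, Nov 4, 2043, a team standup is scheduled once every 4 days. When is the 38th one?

Mar 31, 2044

The 38th occurrence is 37 intervals after the first: 37 × 4 = 148 days after Nov 4, 2043.
Nov has 30 days — 26 days to the end of Nov leaves 122.
Dec has 31 days (91 left).
Jan has 31 days (60 left).
Feb has 29 days (31 left).
31 days into Mar → Mar 31, 2044.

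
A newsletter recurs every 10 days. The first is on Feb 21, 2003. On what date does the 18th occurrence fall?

The 18th occurrence is 17 intervals after the first: 17 × 10 = 170 days after Feb 21, 2003.
Feb has 28 days — 7 days to the end of Feb leaves 163.
Mar has 31 days (132 left).
Apr has 30 days (102 left).
May has 31 days (71 left).
Jun has 30 days (41 left).
Jul has 31 days (10 left).
10 days into Aug → Aug 10, 2003.

Aug 10, 2003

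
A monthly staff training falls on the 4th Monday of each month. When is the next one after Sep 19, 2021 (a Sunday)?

Sep 2021 starts on a Wednesday; its first Monday is the 6th, so the 4th Monday is the 27th — Sep 27, 2021.
Sep 27, 2021 is after Sep 19, 2021, so that is the next one.

Sep 27, 2021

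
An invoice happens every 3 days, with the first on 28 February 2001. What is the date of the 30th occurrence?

The 30th occurrence is 29 intervals after the first: 29 × 3 = 87 days after 28 February 2001.
February has 28 days — 0 days to the end of February leaves 87.
March has 31 days (56 left).
April has 30 days (26 left).
26 days into May → 26 May 2001.

26 May 2001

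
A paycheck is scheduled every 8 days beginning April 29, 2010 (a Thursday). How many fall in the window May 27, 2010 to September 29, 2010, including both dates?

16

Occurrences land 8·i days after April 29, 2010 for i = 0, 1, 2, …
May 27, 2010 is 28 days after the start; 28 ÷ 8 = 3 remainder 4; since the remainder is 4, round up to i = 4. First occurrence in the window: #5 on May 31, 2010 (4×8 = 32 days in).
September 29, 2010 is 153 days after the start; 153 ÷ 8 = 19 remainder 1. Last occurrence in the window: #20 on September 28, 2010.
Occurrences #5 through #20: 16 in total.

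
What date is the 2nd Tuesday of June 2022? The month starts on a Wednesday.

14 June 2022

June 2022 begins on a Wednesday, so the first Tuesday is June 7 (6 days later).
The 2nd Tuesday is 1 weeks later: 7 + 7 = 14.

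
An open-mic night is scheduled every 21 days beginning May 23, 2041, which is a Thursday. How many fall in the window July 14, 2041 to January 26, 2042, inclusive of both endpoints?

Occurrences land 21·i days after May 23, 2041 for i = 0, 1, 2, …
July 14, 2041 is 52 days after the start; 52 ÷ 21 = 2 remainder 10; since the remainder is 10, round up to i = 3. First occurrence in the window: #4 on July 25, 2041 (3×21 = 63 days in).
January 26, 2042 is 248 days after the start; 248 ÷ 21 = 11 remainder 17. Last occurrence in the window: #12 on January 9, 2042.
Occurrences #4 through #12: 9 in total.

9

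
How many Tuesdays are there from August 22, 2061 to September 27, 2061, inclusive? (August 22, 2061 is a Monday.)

6

August 22, 2061 is a Monday; the first Tuesday on or after it is August 23, 2061 (1 day later).
From August 23, 2061 to September 27, 2061: 8 + 27 = 35 days (rest of August, September).
35 ÷ 7 = 5 full weeks with remainder 0, so 5 more Tuesdays after the first → 6.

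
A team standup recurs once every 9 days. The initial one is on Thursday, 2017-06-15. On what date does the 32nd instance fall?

The 32nd occurrence is 31 intervals after the first: 31 × 9 = 279 days after 2017-06-15.
June has 30 days — 15 days to the end of June leaves 264.
July has 31 days (233 left).
August has 31 days (202 left).
September has 30 days (172 left).
October has 31 days (141 left).
November has 30 days (111 left).
December has 31 days (80 left).
January has 31 days (49 left).
February has 28 days (21 left).
21 days into March → 2018-03-21.

2018-03-21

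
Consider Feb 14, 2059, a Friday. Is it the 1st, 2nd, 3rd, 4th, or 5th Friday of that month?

Day 14 falls in week ⌈14/7⌉ of the month.
Days 1–7 hold the 1st Friday, 8–14 the 2nd, 15–21 the 3rd, 22–28 the 4th, 29–31 the 5th.
14 is in the range for the 2nd.

2nd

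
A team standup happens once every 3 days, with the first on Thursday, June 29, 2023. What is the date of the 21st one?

August 28, 2023

The 21st occurrence is 20 intervals after the first: 20 × 3 = 60 days after June 29, 2023.
June has 30 days — 1 day to the end of June leaves 59.
July has 31 days (28 left).
28 days into August → August 28, 2023.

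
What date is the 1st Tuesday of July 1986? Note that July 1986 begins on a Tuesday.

July 1986 begins on a Tuesday, so the first Tuesday is July 1.

July 1, 1986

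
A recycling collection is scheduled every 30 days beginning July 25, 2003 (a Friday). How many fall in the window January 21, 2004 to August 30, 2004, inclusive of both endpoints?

Occurrences land 30·i days after July 25, 2003 for i = 0, 1, 2, …
January 21, 2004 is 180 days after the start; 180 ÷ 30 = 6 remainder 0. First occurrence in the window: #7 on January 21, 2004 (6×30 = 180 days in).
August 30, 2004 is 402 days after the start; 402 ÷ 30 = 13 remainder 12. Last occurrence in the window: #14 on August 18, 2004.
Occurrences #7 through #14: 8 in total.

8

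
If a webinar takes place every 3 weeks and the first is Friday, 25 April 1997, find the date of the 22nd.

10 July 1998

The 22nd occurrence is 21 intervals after the first: 21 × 21 = 441 days after 25 April 1997.
April has 30 days — 5 days to the end of April leaves 436.
From end of April to end of 1997 is 245 days (191 left).
January has 31 days (160 left).
February has 28 days (132 left).
March has 31 days (101 left).
April has 30 days (71 left).
May has 31 days (40 left).
June has 30 days (10 left).
10 days into July → 10 July 1998.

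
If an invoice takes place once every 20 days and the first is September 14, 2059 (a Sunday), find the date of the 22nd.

November 7, 2060

The 22nd occurrence is 21 intervals after the first: 21 × 20 = 420 days after September 14, 2059.
September has 30 days — 16 days to the end of September leaves 404.
From end of September to end of 2059 is 92 days (312 left).
January has 31 days (281 left).
February has 29 days (252 left).
March has 31 days (221 left).
April has 30 days (191 left).
May has 31 days (160 left).
June has 30 days (130 left).
July has 31 days (99 left).
August has 31 days (68 left).
September has 30 days (38 left).
October has 31 days (7 left).
7 days into November → November 7, 2060.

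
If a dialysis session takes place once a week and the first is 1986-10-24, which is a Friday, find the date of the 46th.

The 46th occurrence is 45 intervals after the first: 45 × 7 = 315 days after 1986-10-24.
October has 31 days — 7 days to the end of October leaves 308.
November has 30 days (278 left).
December has 31 days (247 left).
January has 31 days (216 left).
February has 28 days (188 left).
March has 31 days (157 left).
April has 30 days (127 left).
May has 31 days (96 left).
June has 30 days (66 left).
July has 31 days (35 left).
August has 31 days (4 left).
4 days into September → 1987-09-04.

1987-09-04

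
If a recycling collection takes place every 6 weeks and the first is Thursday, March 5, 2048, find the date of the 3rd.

The 3rd occurrence is 2 intervals after the first: 2 × 42 = 84 days after March 5, 2048.
March has 31 days — 26 days to the end of March leaves 58.
April has 30 days (28 left).
28 days into May → May 28, 2048.

May 28, 2048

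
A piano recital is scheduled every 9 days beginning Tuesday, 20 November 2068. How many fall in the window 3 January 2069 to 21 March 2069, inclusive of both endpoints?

Occurrences land 9·i days after 20 November 2068 for i = 0, 1, 2, …
3 January 2069 is 44 days after the start; 44 ÷ 9 = 4 remainder 8; since the remainder is 8, round up to i = 5. First occurrence in the window: #6 on 4 January 2069 (5×9 = 45 days in).
21 March 2069 is 121 days after the start; 121 ÷ 9 = 13 remainder 4. Last occurrence in the window: #14 on 17 March 2069.
Occurrences #6 through #14: 9 in total.

9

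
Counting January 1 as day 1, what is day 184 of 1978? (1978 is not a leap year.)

Jan has 31 days (184 − 31 = 153 remain).
Feb has 28 days (153 − 28 = 125 remain).
Mar has 31 days (125 − 31 = 94 remain).
Apr has 30 days (94 − 30 = 64 remain).
May has 31 days (64 − 31 = 33 remain).
Jun has 30 days (33 − 30 = 3 remain).
3 into Jul → Jul 3.

Jul 3, 1978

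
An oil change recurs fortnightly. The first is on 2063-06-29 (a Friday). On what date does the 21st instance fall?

2064-04-04

The 21st occurrence is 20 intervals after the first: 20 × 14 = 280 days after 2063-06-29.
June has 30 days — 1 day to the end of June leaves 279.
July has 31 days (248 left).
August has 31 days (217 left).
September has 30 days (187 left).
October has 31 days (156 left).
November has 30 days (126 left).
December has 31 days (95 left).
January has 31 days (64 left).
February has 29 days (35 left).
March has 31 days (4 left).
4 days into April → 2064-04-04.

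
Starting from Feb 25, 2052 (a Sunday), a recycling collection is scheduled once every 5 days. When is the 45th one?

Oct 2, 2052

The 45th occurrence is 44 intervals after the first: 44 × 5 = 220 days after Feb 25, 2052.
Feb has 29 days — 4 days to the end of Feb leaves 216.
Mar has 31 days (185 left).
Apr has 30 days (155 left).
May has 31 days (124 left).
Jun has 30 days (94 left).
Jul has 31 days (63 left).
Aug has 31 days (32 left).
Sep has 30 days (2 left).
2 days into Oct → Oct 2, 2052.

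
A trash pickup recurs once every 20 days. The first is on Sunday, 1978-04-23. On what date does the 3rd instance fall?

The 3rd occurrence is 2 intervals after the first: 2 × 20 = 40 days after 1978-04-23.
April has 30 days — 7 days to the end of April leaves 33.
May has 31 days (2 left).
2 days into June → 1978-06-02.

1978-06-02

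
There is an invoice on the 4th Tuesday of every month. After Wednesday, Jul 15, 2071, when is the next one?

Jul 28, 2071

Jul 2071 starts on a Wednesday; its first Tuesday is the 7th, so the 4th Tuesday is the 28th — Jul 28, 2071.
Jul 28, 2071 is after Jul 15, 2071, so that is the next one.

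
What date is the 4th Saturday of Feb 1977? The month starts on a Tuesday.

Feb 26, 1977

Feb 1977 begins on a Tuesday, so the first Saturday is Feb 5 (4 days later).
The 4th Saturday is 3 weeks later: 5 + 21 = 26.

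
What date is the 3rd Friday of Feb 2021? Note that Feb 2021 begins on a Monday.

Feb 19, 2021

Feb 2021 begins on a Monday, so the first Friday is Feb 5 (4 days later).
The 3rd Friday is 2 weeks later: 5 + 14 = 19.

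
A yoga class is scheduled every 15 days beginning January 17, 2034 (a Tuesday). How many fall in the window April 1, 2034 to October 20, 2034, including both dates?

Occurrences land 15·i days after January 17, 2034 for i = 0, 1, 2, …
April 1, 2034 is 74 days after the start; 74 ÷ 15 = 4 remainder 14; since the remainder is 14, round up to i = 5. First occurrence in the window: #6 on April 2, 2034 (5×15 = 75 days in).
October 20, 2034 is 276 days after the start; 276 ÷ 15 = 18 remainder 6. Last occurrence in the window: #19 on October 14, 2034.
Occurrences #6 through #19: 14 in total.

14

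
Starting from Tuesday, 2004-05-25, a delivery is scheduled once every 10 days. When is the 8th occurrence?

2004-08-03

The 8th occurrence is 7 intervals after the first: 7 × 10 = 70 days after 2004-05-25.
May has 31 days — 6 days to the end of May leaves 64.
June has 30 days (34 left).
July has 31 days (3 left).
3 days into August → 2004-08-03.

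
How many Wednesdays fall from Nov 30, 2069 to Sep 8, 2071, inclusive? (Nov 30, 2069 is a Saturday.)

92

Nov 30, 2069 is a Saturday; the first Wednesday on or after it is Dec 4, 2069 (4 days later).
From Dec 4, 2069 to Sep 8, 2071: 27 + 365 + 251 = 643 days (rest of 2069, 2070, to Sep 8, 2071 in 2071).
643 ÷ 7 = 91 full weeks with remainder 6, so 91 more Wednesdays after the first → 92.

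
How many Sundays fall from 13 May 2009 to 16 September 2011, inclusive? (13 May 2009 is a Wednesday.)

13 May 2009 is a Wednesday; the first Sunday on or after it is 17 May 2009 (4 days later).
From 17 May 2009 to 16 September 2011: 228 + 365 + 259 = 852 days (rest of 2009, 2010, to 16 September 2011 in 2011).
852 ÷ 7 = 121 full weeks with remainder 5, so 121 more Sundays after the first → 122.

122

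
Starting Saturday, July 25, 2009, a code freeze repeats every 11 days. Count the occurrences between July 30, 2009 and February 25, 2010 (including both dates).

19

Occurrences land 11·i days after July 25, 2009 for i = 0, 1, 2, …
July 30, 2009 is 5 days after the start; 5 ÷ 11 = 0 remainder 5; since the remainder is 5, round up to i = 1. First occurrence in the window: #2 on August 5, 2009 (1×11 = 11 days in).
February 25, 2010 is 215 days after the start; 215 ÷ 11 = 19 remainder 6. Last occurrence in the window: #20 on February 19, 2010.
Occurrences #2 through #20: 19 in total.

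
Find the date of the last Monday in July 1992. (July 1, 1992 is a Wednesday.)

July 1992 begins on a Wednesday, so the first Monday is July 6 (5 days later).
July 1992 has 31 days. Adding weeks: 6, 13, 20, 27 — the last one ≤ 31 is the 27th.

1992-07-27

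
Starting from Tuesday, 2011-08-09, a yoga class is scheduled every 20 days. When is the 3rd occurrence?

2011-09-18

The 3rd occurrence is 2 intervals after the first: 2 × 20 = 40 days after 2011-08-09.
August has 31 days — 22 days to the end of August leaves 18.
18 days into September → 2011-09-18.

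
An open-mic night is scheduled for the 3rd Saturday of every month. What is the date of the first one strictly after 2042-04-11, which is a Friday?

2042-04-19

April 2042 starts on a Tuesday; its first Saturday is the 5th, so the 3rd Saturday is the 19th — 2042-04-19.
2042-04-19 is after 2042-04-11, so that is the next one.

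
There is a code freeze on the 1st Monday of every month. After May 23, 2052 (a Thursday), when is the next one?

May 2052 starts on a Wednesday, so its 1st Monday is May 6, 2052 (5 days in).
That is not after May 23, 2052, so look at Jun 2052.
Jun 2052 starts on a Saturday, so its 1st Monday is Jun 3, 2052 (2 days in).

Jun 3, 2052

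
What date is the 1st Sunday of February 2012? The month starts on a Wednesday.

5 February 2012

February 2012 begins on a Wednesday, so the first Sunday is February 5 (4 days later).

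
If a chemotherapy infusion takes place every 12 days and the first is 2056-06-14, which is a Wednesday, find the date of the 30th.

The 30th occurrence is 29 intervals after the first: 29 × 12 = 348 days after 2056-06-14.
June has 30 days — 16 days to the end of June leaves 332.
July has 31 days (301 left).
August has 31 days (270 left).
September has 30 days (240 left).
October has 31 days (209 left).
November has 30 days (179 left).
December has 31 days (148 left).
January has 31 days (117 left).
February has 28 days (89 left).
March has 31 days (58 left).
April has 30 days (28 left).
28 days into May → 2057-05-28.

2057-05-28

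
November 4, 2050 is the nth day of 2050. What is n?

Days in months before November: 31 + 28 + 31 + 30 + 31 + 30 + 31 + 31 + 30 + 31 = 304.
Plus 4 days into November → day 308.

308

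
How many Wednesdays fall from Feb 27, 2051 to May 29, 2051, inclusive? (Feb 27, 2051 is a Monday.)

Feb 27, 2051 is a Monday; the first Wednesday on or after it is Mar 1, 2051 (2 days later).
From Mar 1, 2051 to May 29, 2051: 30 + 30 + 29 = 89 days (rest of Mar, Apr, May).
89 ÷ 7 = 12 full weeks with remainder 5, so 12 more Wednesdays after the first → 13.

13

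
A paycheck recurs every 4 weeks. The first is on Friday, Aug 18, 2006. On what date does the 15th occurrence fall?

The 15th occurrence is 14 intervals after the first: 14 × 28 = 392 days after Aug 18, 2006.
Aug has 31 days — 13 days to the end of Aug leaves 379.
Sep has 30 days (349 left).
Oct has 31 days (318 left).
Nov has 30 days (288 left).
Dec has 31 days (257 left).
Jan has 31 days (226 left).
Feb has 28 days (198 left).
Mar has 31 days (167 left).
Apr has 30 days (137 left).
May has 31 days (106 left).
Jun has 30 days (76 left).
Jul has 31 days (45 left).
Aug has 31 days (14 left).
14 days into Sep → Sep 14, 2007.

Sep 14, 2007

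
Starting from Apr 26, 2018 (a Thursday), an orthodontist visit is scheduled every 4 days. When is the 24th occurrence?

The 24th occurrence is 23 intervals after the first: 23 × 4 = 92 days after Apr 26, 2018.
Apr has 30 days — 4 days to the end of Apr leaves 88.
May has 31 days (57 left).
Jun has 30 days (27 left).
27 days into Jul → Jul 27, 2018.

Jul 27, 2018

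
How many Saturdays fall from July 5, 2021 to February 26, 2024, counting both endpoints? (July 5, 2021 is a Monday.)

138

July 5, 2021 is a Monday; the first Saturday on or after it is July 10, 2021 (5 days later).
From July 10, 2021 to February 26, 2024: 174 + 365 + 365 + 57 = 961 days (rest of 2021, 2022, 2023, to February 26, 2024 in 2024).
961 ÷ 7 = 137 full weeks with remainder 2, so 137 more Saturdays after the first → 138.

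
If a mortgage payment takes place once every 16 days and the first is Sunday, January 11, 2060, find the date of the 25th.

The 25th occurrence is 24 intervals after the first: 24 × 16 = 384 days after January 11, 2060.
January has 31 days — 20 days to the end of January leaves 364.
February has 29 days (335 left).
March has 31 days (304 left).
April has 30 days (274 left).
May has 31 days (243 left).
June has 30 days (213 left).
July has 31 days (182 left).
August has 31 days (151 left).
September has 30 days (121 left).
October has 31 days (90 left).
November has 30 days (60 left).
December has 31 days (29 left).
29 days into January → January 29, 2061.

January 29, 2061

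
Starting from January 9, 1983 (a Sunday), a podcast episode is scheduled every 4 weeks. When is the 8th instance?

July 24, 1983

The 8th occurrence is 7 intervals after the first: 7 × 28 = 196 days after January 9, 1983.
January has 31 days — 22 days to the end of January leaves 174.
February has 28 days (146 left).
March has 31 days (115 left).
April has 30 days (85 left).
May has 31 days (54 left).
June has 30 days (24 left).
24 days into July → July 24, 1983.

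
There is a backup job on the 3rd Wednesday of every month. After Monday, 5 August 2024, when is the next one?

August 2024 starts on a Thursday; its first Wednesday is the 7th, so the 3rd Wednesday is the 21st — 21 August 2024.
21 August 2024 is after 5 August 2024, so that is the next one.

21 August 2024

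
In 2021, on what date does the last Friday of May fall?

May 2021 begins on a Saturday, so the first Friday is May 7 (6 days later).
May 2021 has 31 days. Adding weeks: 7, 14, 21, 28 — the last one ≤ 31 is the 28th.

2021-05-28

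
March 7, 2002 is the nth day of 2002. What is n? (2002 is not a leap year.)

Days in months before March: 31 + 28 = 59.
Plus 7 days into March → day 66.

66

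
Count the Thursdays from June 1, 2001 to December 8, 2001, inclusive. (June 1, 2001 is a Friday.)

27

June 1, 2001 is a Friday; the first Thursday on or after it is June 7, 2001 (6 days later).
From June 7, 2001 to December 8, 2001: 23 + 31 + 31 + 30 + 31 + 30 + 8 = 184 days (rest of June, July, August, September, October, November, December).
184 ÷ 7 = 26 full weeks with remainder 2, so 26 more Thursdays after the first → 27.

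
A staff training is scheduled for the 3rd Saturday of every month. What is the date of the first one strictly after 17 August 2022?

August 2022 starts on a Monday; its first Saturday is the 6th, so the 3rd Saturday is the 20th — 20 August 2022.
20 August 2022 is after 17 August 2022, so that is the next one.

20 August 2022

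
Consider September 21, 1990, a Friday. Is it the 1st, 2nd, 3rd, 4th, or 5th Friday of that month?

3rd

Day 21 falls in week ⌈21/7⌉ of the month.
Days 1–7 hold the 1st Friday, 8–14 the 2nd, 15–21 the 3rd, 22–28 the 4th, 29–31 the 5th.
21 is in the range for the 3rd.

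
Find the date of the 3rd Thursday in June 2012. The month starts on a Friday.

June 2012 begins on a Friday, so the first Thursday is June 7 (6 days later).
The 3rd Thursday is 2 weeks later: 7 + 14 = 21.

June 21, 2012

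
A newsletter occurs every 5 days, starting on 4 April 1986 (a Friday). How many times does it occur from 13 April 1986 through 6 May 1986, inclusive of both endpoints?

5

Occurrences land 5·i days after 4 April 1986 for i = 0, 1, 2, …
13 April 1986 is 9 days after the start; 9 ÷ 5 = 1 remainder 4; since the remainder is 4, round up to i = 2. First occurrence in the window: #3 on 14 April 1986 (2×5 = 10 days in).
6 May 1986 is 32 days after the start; 32 ÷ 5 = 6 remainder 2. Last occurrence in the window: #7 on 4 May 1986.
Occurrences #3 through #7: 5 in total.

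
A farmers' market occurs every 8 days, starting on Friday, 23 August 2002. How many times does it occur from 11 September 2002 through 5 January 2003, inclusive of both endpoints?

14

Occurrences land 8·i days after 23 August 2002 for i = 0, 1, 2, …
11 September 2002 is 19 days after the start; 19 ÷ 8 = 2 remainder 3; since the remainder is 3, round up to i = 3. First occurrence in the window: #4 on 16 September 2002 (3×8 = 24 days in).
5 January 2003 is 135 days after the start; 135 ÷ 8 = 16 remainder 7. Last occurrence in the window: #17 on 29 December 2002.
Occurrences #4 through #17: 14 in total.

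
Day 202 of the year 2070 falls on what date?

January has 31 days (202 − 31 = 171 remain).
February has 28 days (171 − 28 = 143 remain).
March has 31 days (143 − 31 = 112 remain).
April has 30 days (112 − 30 = 82 remain).
May has 31 days (82 − 31 = 51 remain).
June has 30 days (51 − 30 = 21 remain).
21 into July → July 21.

21 July 2070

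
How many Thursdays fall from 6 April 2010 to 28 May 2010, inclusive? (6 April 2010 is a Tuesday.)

8

6 April 2010 is a Tuesday; the first Thursday on or after it is 8 April 2010 (2 days later).
From 8 April 2010 to 28 May 2010: 22 + 28 = 50 days (rest of April, May).
50 ÷ 7 = 7 full weeks with remainder 1, so 7 more Thursdays after the first → 8.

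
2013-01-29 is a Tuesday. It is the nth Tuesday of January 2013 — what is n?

5th

Day 29 falls in week ⌈29/7⌉ of the month.
Days 1–7 hold the 1st Tuesday, 8–14 the 2nd, 15–21 the 3rd, 22–28 the 4th, 29–31 the 5th.
29 is in the range for the 5th.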